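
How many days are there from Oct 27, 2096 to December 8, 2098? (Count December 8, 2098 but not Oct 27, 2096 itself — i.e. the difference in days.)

772

Oct 27, 2096 → Oct 27, 2097: 365 days.
Oct 27, 2097 → Oct 27, 2098: 365 days.
Oct 27, 2098 → Nov 27, 2098: 31 days (October has 31).
Nov 27, 2098 → Dec 8, 2098: 11 days.
Total: 772 days.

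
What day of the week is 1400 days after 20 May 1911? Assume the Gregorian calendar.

Saturday

First find the weekday of May 20, 1911. Doomsday rule: the anchor day for the 1900s is Wednesday. For year 11: 11÷12 = 0 r 11, and 11÷4 = 2, so 0+11+2 = 13.
Wednesday + 13 ≡ Tuesday — that's 1911's doomsday.
In May the doomsday date is May 9.
May 20 is 11 days after May 9; 11 mod 7 = 4, so Tuesday + 4 = Saturday.
1400 mod 7 = 0, so 1400 days after a Saturday is Saturday + 0 = Saturday.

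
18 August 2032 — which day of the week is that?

January 1, 2032 is a Thursday.
Jan 1, 2032 → Feb 1, 2032: 31 days (January has 31).
Feb 1, 2032 → Mar 1, 2032: 29 days (February has 29).
Mar 1, 2032 → Apr 1, 2032: 31 days (March has 31).
Apr 1, 2032 → May 1, 2032: 30 days (April has 30).
May 1, 2032 → Jun 1, 2032: 31 days (May has 31).
Jun 1, 2032 → Jul 1, 2032: 30 days (June has 30).
Jul 1, 2032 → Aug 1, 2032: 31 days (July has 31).
Aug 1, 2032 → Aug 18, 2032: 17 days.
Total: 230 days.
230 mod 7 = 6, so Thursday + 6 = Wednesday.

Wednesday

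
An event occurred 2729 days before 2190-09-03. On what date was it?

March 15, 2183

−365 (one year) → Sep 3, 2189 (2364 left).
−365 (one year) → Sep 3, 2188 (1999 left).
−366 (one year; includes Feb 29, 2188) → Sep 3, 2187 (1633 left).
−365 (one year) → Sep 3, 2186 (1268 left).
−365 (one year) → Sep 3, 2185 (903 left).
−365 (one year) → Sep 3, 2184 (538 left).
−366 (one year; includes Feb 29, 2184) → Sep 3, 2183 (172 left).
−3 → Aug 31, 2183 (end of Aug, 31 days; 169 left).
−31 → Jul 31, 2183 (end of Jul, 31 days; 138 left).
−31 → Jun 30, 2183 (end of Jun, 30 days; 107 left).
−30 → May 31, 2183 (end of May, 31 days; 77 left).
−31 → Apr 30, 2183 (end of Apr, 30 days; 46 left).
−30 → Mar 31, 2183 (end of Mar, 31 days; 16 left).
−16 → Mar 15, 2183.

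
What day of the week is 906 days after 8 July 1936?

Saturday

First find the weekday of Jul 8, 1936. Doomsday rule: the anchor day for the 1900s is Wednesday. For year 36: 36÷12 = 3 r 0, and 0÷4 = 0, so 3+0+0 = 3.
Wednesday + 3 ≡ Saturday — that's 1936's doomsday.
In July the doomsday date is Jul 11.
Jul 8 is 3 days before Jul 11; 3 mod 7 = 3, so Saturday − 3 = Wednesday.
906 mod 7 = 3, so 906 days after a Wednesday is Wednesday + 3 = Saturday.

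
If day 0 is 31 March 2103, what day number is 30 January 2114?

Mar 31, 2103 → Mar 31, 2104: 366 days (Feb 29, 2104 is in that span).
Mar 31, 2104 → Mar 31, 2105: 365 days.
Mar 31, 2105 → Mar 31, 2106: 365 days.
Mar 31, 2106 → Mar 31, 2107: 365 days.
Mar 31, 2107 → Mar 31, 2108: 366 days (Feb 29, 2108 is in that span).
Mar 31, 2108 → Mar 31, 2109: 365 days.
Mar 31, 2109 → Mar 31, 2110: 365 days.
Mar 31, 2110 → Mar 31, 2111: 365 days.
Mar 31, 2111 → Mar 31, 2112: 366 days (Feb 29, 2112 is in that span).
Mar 31, 2112 → Mar 31, 2113: 365 days.
Mar 31, 2113 → Apr 30, 2113: 30 days (March has 31).
Apr 30, 2113 → May 30, 2113: 30 days (April has 30).
May 30, 2113 → Jun 30, 2113: 31 days (May has 31).
Jun 30, 2113 → Jul 30, 2113: 30 days (June has 30).
Jul 30, 2113 → Aug 30, 2113: 31 days (July has 31).
Aug 30, 2113 → Sep 30, 2113: 31 days (August has 31).
Sep 30, 2113 → Oct 30, 2113: 30 days (September has 30).
Oct 30, 2113 → Nov 30, 2113: 31 days (October has 31).
Nov 30, 2113 → Dec 30, 2113: 30 days (November has 30).
Dec 30, 2113 → Jan 30, 2114: 31 days.
Total: 3958 days.

3958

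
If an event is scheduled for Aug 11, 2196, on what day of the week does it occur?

Thursday

Doomsday rule: the anchor day for the 2100s is Sunday. For year 96: 96÷12 = 8 r 0, and 0÷4 = 0, so 8+0+0 = 8.
Sunday + 8 ≡ Monday — that's 2196's doomsday.
In August the doomsday date is Aug 8.
Aug 11 is 3 days after Aug 8; 3 mod 7 = 3, so Monday + 3 = Thursday.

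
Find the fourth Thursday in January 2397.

January 1, 2397 is a Wednesday.
The first Thursday is therefore January 2 (1 days later).
The fourth Thursday is 2 + 3×7 = January 23.

January 23, 2397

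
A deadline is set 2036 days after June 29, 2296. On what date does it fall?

+365 (one year) → Jun 29, 2297 (1671 left).
+365 (one year) → Jun 29, 2298 (1306 left).
+365 (one year) → Jun 29, 2299 (941 left).
+365 (one year) → Jun 29, 2300 (576 left).
+365 (one year) → Jun 29, 2301 (211 left).
Jun has 30 days: +2 → Jul 1, 2301 (209 left).
Jul has 31 days: +31 → Aug 1, 2301 (178 left).
Aug has 31 days: +31 → Sep 1, 2301 (147 left).
Sep has 30 days: +30 → Oct 1, 2301 (117 left).
Oct has 31 days: +31 → Nov 1, 2301 (86 left).
Nov has 30 days: +30 → Dec 1, 2301 (56 left).
Dec has 31 days: +31 → Jan 1, 2302 (25 left).
+25 → Jan 26, 2302.

January 26, 2302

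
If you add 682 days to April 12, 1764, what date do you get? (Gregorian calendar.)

February 23, 1766

+365 (one year) → Apr 12, 1765 (317 left).
Apr has 30 days: +19 → May 1, 1765 (298 left).
May has 31 days: +31 → Jun 1, 1765 (267 left).
Jun has 30 days: +30 → Jul 1, 1765 (237 left).
Jul has 31 days: +31 → Aug 1, 1765 (206 left).
Aug has 31 days: +31 → Sep 1, 1765 (175 left).
Sep has 30 days: +30 → Oct 1, 1765 (145 left).
Oct has 31 days: +31 → Nov 1, 1765 (114 left).
Nov has 30 days: +30 → Dec 1, 1765 (84 left).
Dec has 31 days: +31 → Jan 1, 1766 (53 left).
Jan has 31 days: +31 → Feb 1, 1766 (22 left).
+22 → Feb 23, 1766.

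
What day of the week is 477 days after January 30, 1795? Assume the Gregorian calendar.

Saturday

Jan 30, 1795 is a Friday.
477 mod 7 = 1, so 477 days after a Friday is Friday + 1 = Saturday.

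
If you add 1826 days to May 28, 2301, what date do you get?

May 28, 2306

+365 (one year) → May 28, 2302 (1461 left).
+365 (one year) → May 28, 2303 (1096 left).
+366 (one year; includes Feb 29, 2304) → May 28, 2304 (730 left).
+365 (one year) → May 28, 2305 (365 left).
May has 31 days: +4 → Jun 1, 2305 (361 left).
Jun has 30 days: +30 → Jul 1, 2305 (331 left).
Jul has 31 days: +31 → Aug 1, 2305 (300 left).
Aug has 31 days: +31 → Sep 1, 2305 (269 left).
Sep has 30 days: +30 → Oct 1, 2305 (239 left).
Oct has 31 days: +31 → Nov 1, 2305 (208 left).
Nov has 30 days: +30 → Dec 1, 2305 (178 left).
Dec has 31 days: +31 → Jan 1, 2306 (147 left).
Jan has 31 days: +31 → Feb 1, 2306 (116 left).
Feb has 28 days: +28 → Mar 1, 2306 (88 left).
Mar has 31 days: +31 → Apr 1, 2306 (57 left).
Apr has 30 days: +30 → May 1, 2306 (27 left).
+27 → May 28, 2306.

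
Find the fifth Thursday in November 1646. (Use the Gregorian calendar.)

November 1, 1646 is a Thursday.
The first Thursday is therefore November 1 (same day).
The fifth Thursday is 1 + 4×7 = November 29.

November 29, 1646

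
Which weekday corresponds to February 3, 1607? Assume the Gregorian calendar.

Saturday

Doomsday rule: the anchor day for the 1600s is Tuesday. For year 07: 7÷12 = 0 r 7, and 7÷4 = 1, so 0+7+1 = 8.
Tuesday + 8 ≡ Wednesday — that's 1607's doomsday.
In February the doomsday date is Feb 28 (1607 is not a leap year).
Feb 3 is 25 days before Feb 28; 25 mod 7 = 4, so Wednesday − 4 = Saturday.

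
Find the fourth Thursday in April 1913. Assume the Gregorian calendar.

April 1, 1913 is a Tuesday.
The first Thursday is therefore April 3 (2 days later).
The fourth Thursday is 3 + 3×7 = April 24.

April 24, 1913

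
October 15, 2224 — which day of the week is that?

Friday

Doomsday rule: the anchor day for the 2200s is Friday. For year 24: 24÷12 = 2 r 0, and 0÷4 = 0, so 2+0+0 = 2.
Friday + 2 ≡ Sunday — that's 2224's doomsday.
In October the doomsday date is Oct 10.
Oct 15 is 5 days after Oct 10; 5 mod 7 = 5, so Sunday + 5 = Friday.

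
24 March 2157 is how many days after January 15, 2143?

Jan 15, 2143 → Jan 15, 2144: 365 days.
Jan 15, 2144 → Jan 15, 2145: 366 days (Feb 29, 2144 is in that span).
Jan 15, 2145 → Jan 15, 2146: 365 days.
Jan 15, 2146 → Jan 15, 2147: 365 days.
Jan 15, 2147 → Jan 15, 2148: 365 days.
Jan 15, 2148 → Jan 15, 2149: 366 days (Feb 29, 2148 is in that span).
Jan 15, 2149 → Jan 15, 2150: 365 days.
Jan 15, 2150 → Jan 15, 2151: 365 days.
Jan 15, 2151 → Jan 15, 2152: 365 days.
Jan 15, 2152 → Jan 15, 2153: 366 days (Feb 29, 2152 is in that span).
Jan 15, 2153 → Jan 15, 2154: 365 days.
Jan 15, 2154 → Jan 15, 2155: 365 days.
Jan 15, 2155 → Jan 15, 2156: 365 days.
Jan 15, 2156 → Jan 15, 2157: 366 days (Feb 29, 2156 is in that span).
Jan 15, 2157 → Feb 15, 2157: 31 days (January has 31).
Feb 15, 2157 → Mar 15, 2157: 28 days (February has 28).
Mar 15, 2157 → Mar 24, 2157: 9 days.
Total: 5182 days.

5182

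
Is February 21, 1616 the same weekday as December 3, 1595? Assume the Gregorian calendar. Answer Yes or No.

From Dec 3, 1595 to Feb 21, 1616 is 7385 days.
7385 mod 7 = 0, so they are the same weekday.
(Dec 3, 1595 is a Sunday; Feb 21, 1616 is a Sunday.)

Yes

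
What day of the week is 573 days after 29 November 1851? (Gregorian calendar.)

Friday

Nov 29, 1851 is a Saturday.
573 mod 7 = 6, so 573 days after a Saturday is Saturday + 6 = Friday.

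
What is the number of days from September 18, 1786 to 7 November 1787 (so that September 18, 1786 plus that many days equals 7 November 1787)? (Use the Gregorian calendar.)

Sep 18, 1786 → Sep 18, 1787: 365 days.
Sep 18, 1787 → Oct 18, 1787: 30 days (September has 30).
Oct 18, 1787 → Nov 7, 1787: 20 days.
Total: 415 days.

415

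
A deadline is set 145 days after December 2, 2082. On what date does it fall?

April 26, 2083

Dec has 31 days: +30 → Jan 1, 2083 (115 left).
Jan has 31 days: +31 → Feb 1, 2083 (84 left).
Feb has 28 days: +28 → Mar 1, 2083 (56 left).
Mar has 31 days: +31 → Apr 1, 2083 (25 left).
+25 → Apr 26, 2083.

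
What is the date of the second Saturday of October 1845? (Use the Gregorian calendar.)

October 1, 1845 is a Wednesday.
The first Saturday is therefore October 4 (3 days later).
The second Saturday is 4 + 1×7 = October 11.

October 11, 1845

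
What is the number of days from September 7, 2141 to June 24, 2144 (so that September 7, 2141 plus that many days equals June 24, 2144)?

Sep 7, 2141 → Sep 7, 2142: 365 days.
Sep 7, 2142 → Sep 7, 2143: 365 days.
Sep 7, 2143 → Oct 7, 2143: 30 days (September has 30).
Oct 7, 2143 → Nov 7, 2143: 31 days (October has 31).
Nov 7, 2143 → Dec 7, 2143: 30 days (November has 30).
Dec 7, 2143 → Jan 7, 2144: 31 days (December has 31).
Jan 7, 2144 → Feb 7, 2144: 31 days (January has 31).
Feb 7, 2144 → Mar 7, 2144: 29 days (February has 29).
Mar 7, 2144 → Apr 7, 2144: 31 days (March has 31).
Apr 7, 2144 → May 7, 2144: 30 days (April has 30).
May 7, 2144 → Jun 7, 2144: 31 days (May has 31).
Jun 7, 2144 → Jun 24, 2144: 17 days.
Total: 1021 days.

1021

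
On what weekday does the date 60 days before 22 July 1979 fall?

First find the weekday of Jul 22, 1979. Doomsday rule: the anchor day for the 1900s is Wednesday. For year 79: 79÷12 = 6 r 7, and 7÷4 = 1, so 6+7+1 = 14.
Wednesday + 14 ≡ Wednesday — that's 1979's doomsday.
In July the doomsday date is Jul 11.
Jul 22 is 11 days after Jul 11; 11 mod 7 = 4, so Wednesday + 4 = Sunday.
60 mod 7 = 4, so 60 days before a Sunday is Sunday − 4 = Wednesday.

Wednesday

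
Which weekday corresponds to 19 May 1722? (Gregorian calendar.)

Tuesday

Doomsday rule: the anchor day for the 1700s is Sunday. For year 22: 22÷12 = 1 r 10, and 10÷4 = 2, so 1+10+2 = 13.
Sunday + 13 ≡ Saturday — that's 1722's doomsday.
In May the doomsday date is May 9.
May 19 is 10 days after May 9; 10 mod 7 = 3, so Saturday + 3 = Tuesday.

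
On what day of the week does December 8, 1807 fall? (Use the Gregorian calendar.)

Doomsday rule: the anchor day for the 1800s is Friday. For year 07: 7÷12 = 0 r 7, and 7÷4 = 1, so 0+7+1 = 8.
Friday + 8 ≡ Saturday — that's 1807's doomsday.
In December the doomsday date is Dec 12.
Dec 8 is 4 days before Dec 12; 4 mod 7 = 4, so Saturday − 4 = Tuesday.

Tuesday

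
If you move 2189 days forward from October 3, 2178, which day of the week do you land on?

First find the weekday of Oct 3, 2178. Doomsday rule: the anchor day for the 2100s is Sunday. For year 78: 78÷12 = 6 r 6, and 6÷4 = 1, so 6+6+1 = 13.
Sunday + 13 ≡ Saturday — that's 2178's doomsday.
In October the doomsday date is Oct 10.
Oct 3 is 7 days before Oct 10; 7 mod 7 = 0, so Saturday − 0 = Saturday.
2189 mod 7 = 5, so 2189 days after a Saturday is Saturday + 5 = Thursday.

Thursday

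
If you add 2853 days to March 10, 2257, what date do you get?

+365 (one year) → Mar 10, 2258 (2488 left).
+365 (one year) → Mar 10, 2259 (2123 left).
+366 (one year; includes Feb 29, 2260) → Mar 10, 2260 (1757 left).
+365 (one year) → Mar 10, 2261 (1392 left).
+365 (one year) → Mar 10, 2262 (1027 left).
+365 (one year) → Mar 10, 2263 (662 left).
+366 (one year; includes Feb 29, 2264) → Mar 10, 2264 (296 left).
Mar has 31 days: +22 → Apr 1, 2264 (274 left).
Apr has 30 days: +30 → May 1, 2264 (244 left).
May has 31 days: +31 → Jun 1, 2264 (213 left).
Jun has 30 days: +30 → Jul 1, 2264 (183 left).
Jul has 31 days: +31 → Aug 1, 2264 (152 left).
Aug has 31 days: +31 → Sep 1, 2264 (121 left).
Sep has 30 days: +30 → Oct 1, 2264 (91 left).
Oct has 31 days: +31 → Nov 1, 2264 (60 left).
Nov has 30 days: +30 → Dec 1, 2264 (30 left).
+30 → Dec 31, 2264.

December 31, 2264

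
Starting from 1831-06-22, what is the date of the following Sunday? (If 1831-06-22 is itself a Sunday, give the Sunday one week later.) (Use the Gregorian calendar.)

Jun 22, 1831 is a Wednesday.
From Wednesday to the next Sunday is 4 days.
Jun 22, 1831 + 4 = Jun 26, 1831.

June 26, 1831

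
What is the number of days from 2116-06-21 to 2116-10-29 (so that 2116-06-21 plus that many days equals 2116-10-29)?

Jun 21, 2116 → Jul 21, 2116: 30 days (June has 30).
Jul 21, 2116 → Aug 21, 2116: 31 days (July has 31).
Aug 21, 2116 → Sep 21, 2116: 31 days (August has 31).
Sep 21, 2116 → Oct 21, 2116: 30 days (September has 30).
Oct 21, 2116 → Oct 29, 2116: 8 days.
Total: 130 days.

130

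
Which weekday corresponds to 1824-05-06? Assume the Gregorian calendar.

Thursday

Doomsday rule: the anchor day for the 1800s is Friday. For year 24: 24÷12 = 2 r 0, and 0÷4 = 0, so 2+0+0 = 2.
Friday + 2 ≡ Sunday — that's 1824's doomsday.
In May the doomsday date is May 9.
May 6 is 3 days before May 9; 3 mod 7 = 3, so Sunday − 3 = Thursday.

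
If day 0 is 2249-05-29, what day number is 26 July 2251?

788

May 29, 2249 → May 29, 2250: 365 days.
May 29, 2250 → May 29, 2251: 365 days.
May 29, 2251 → Jun 29, 2251: 31 days (May has 31).
Jun 29, 2251 → Jul 26, 2251: 27 days.
Total: 788 days.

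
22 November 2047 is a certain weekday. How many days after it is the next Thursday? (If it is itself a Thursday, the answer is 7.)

6

Nov 22, 2047 is a Friday.
From Friday to the next Thursday is 6 days.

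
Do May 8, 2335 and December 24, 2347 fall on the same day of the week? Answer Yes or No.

From May 8, 2335 to Dec 24, 2347 is 4613 days.
4613 mod 7 = 0, so they are the same weekday.
(May 8, 2335 is a Wednesday; Dec 24, 2347 is a Wednesday.)

Yes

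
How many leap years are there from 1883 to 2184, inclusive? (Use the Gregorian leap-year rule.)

74

Multiples of 4 in [1883,2184]: 76.
Of those, multiples of 100: 3 (not leap unless ÷400).
Multiples of 400: 1.
Leap years = 76 − 3 + 1 = 74.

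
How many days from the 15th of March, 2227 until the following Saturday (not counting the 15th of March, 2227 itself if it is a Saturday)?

Mar 15, 2227 is a Thursday.
From Thursday to the next Saturday is 2 days.

2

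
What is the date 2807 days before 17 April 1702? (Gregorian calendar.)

−365 (one year) → Apr 17, 1701 (2442 left).
−365 (one year) → Apr 17, 1700 (2077 left).
−365 (one year) → Apr 17, 1699 (1712 left).
−365 (one year) → Apr 17, 1698 (1347 left).
−365 (one year) → Apr 17, 1697 (982 left).
−365 (one year) → Apr 17, 1696 (617 left).
−366 (one year; includes Feb 29, 1696) → Apr 17, 1695 (251 left).
−17 → Mar 31, 1695 (end of Mar, 31 days; 234 left).
−31 → Feb 28, 1695 (end of Feb, 28 days; 203 left).
−28 → Jan 31, 1695 (end of Jan, 31 days; 175 left).
−31 → Dec 31, 1694 (end of Dec, 31 days; 144 left).
−31 → Nov 30, 1694 (end of Nov, 30 days; 113 left).
−30 → Oct 31, 1694 (end of Oct, 31 days; 83 left).
−31 → Sep 30, 1694 (end of Sep, 30 days; 52 left).
−30 → Aug 31, 1694 (end of Aug, 31 days; 22 left).
−22 → Aug 9, 1694.

August 9, 1694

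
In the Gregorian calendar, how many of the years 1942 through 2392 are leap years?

Multiples of 4 in [1942,2392]: 113.
Of those, multiples of 100: 4 (not leap unless ÷400).
Multiples of 400: 1.
Leap years = 113 − 4 + 1 = 110.

110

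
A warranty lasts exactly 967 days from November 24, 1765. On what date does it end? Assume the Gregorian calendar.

+365 (one year) → Nov 24, 1766 (602 left).
+365 (one year) → Nov 24, 1767 (237 left).
Nov has 30 days: +7 → Dec 1, 1767 (230 left).
Dec has 31 days: +31 → Jan 1, 1768 (199 left).
Jan has 31 days: +31 → Feb 1, 1768 (168 left).
Feb has 29 days: +29 → Mar 1, 1768 (139 left).
Mar has 31 days: +31 → Apr 1, 1768 (108 left).
Apr has 30 days: +30 → May 1, 1768 (78 left).
May has 31 days: +31 → Jun 1, 1768 (47 left).
Jun has 30 days: +30 → Jul 1, 1768 (17 left).
+17 → Jul 18, 1768.

July 18, 1768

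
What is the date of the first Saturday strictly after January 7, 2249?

Jan 7, 2249 is a Sunday.
From Sunday to the next Saturday is 6 days.
Jan 7, 2249 + 6 = Jan 13, 2249.

January 13, 2249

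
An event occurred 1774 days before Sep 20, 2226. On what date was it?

November 11, 2221

−365 (one year) → Sep 20, 2225 (1409 left).
−365 (one year) → Sep 20, 2224 (1044 left).
−366 (one year; includes Feb 29, 2224) → Sep 20, 2223 (678 left).
−365 (one year) → Sep 20, 2222 (313 left).
−20 → Aug 31, 2222 (end of Aug, 31 days; 293 left).
−31 → Jul 31, 2222 (end of Jul, 31 days; 262 left).
−31 → Jun 30, 2222 (end of Jun, 30 days; 231 left).
−30 → May 31, 2222 (end of May, 31 days; 201 left).
−31 → Apr 30, 2222 (end of Apr, 30 days; 170 left).
−30 → Mar 31, 2222 (end of Mar, 31 days; 140 left).
−31 → Feb 28, 2222 (end of Feb, 28 days; 109 left).
−28 → Jan 31, 2222 (end of Jan, 31 days; 81 left).
−31 → Dec 31, 2221 (end of Dec, 31 days; 50 left).
−31 → Nov 30, 2221 (end of Nov, 30 days; 19 left).
−19 → Nov 11, 2221.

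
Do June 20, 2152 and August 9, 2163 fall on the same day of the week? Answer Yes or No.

From Jun 20, 2152 to Aug 9, 2163 is 4067 days.
4067 mod 7 = 0, so they are the same weekday.
(Jun 20, 2152 is a Tuesday; Aug 9, 2163 is a Tuesday.)

Yes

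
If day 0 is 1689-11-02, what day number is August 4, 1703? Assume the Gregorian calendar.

5022

Nov 2, 1689 → Nov 2, 1690: 365 days.
Nov 2, 1690 → Nov 2, 1691: 365 days.
Nov 2, 1691 → Nov 2, 1692: 366 days (Feb 29, 1692 is in that span).
Nov 2, 1692 → Nov 2, 1693: 365 days.
Nov 2, 1693 → Nov 2, 1694: 365 days.
Nov 2, 1694 → Nov 2, 1695: 365 days.
Nov 2, 1695 → Nov 2, 1696: 366 days (Feb 29, 1696 is in that span).
Nov 2, 1696 → Nov 2, 1697: 365 days.
Nov 2, 1697 → Nov 2, 1698: 365 days.
Nov 2, 1698 → Nov 2, 1699: 365 days.
Nov 2, 1699 → Nov 2, 1700: 365 days.
Nov 2, 1700 → Nov 2, 1701: 365 days.
Nov 2, 1701 → Nov 2, 1702: 365 days.
Nov 2, 1702 → Dec 2, 1702: 30 days (November has 30).
Dec 2, 1702 → Jan 2, 1703: 31 days (December has 31).
Jan 2, 1703 → Feb 2, 1703: 31 days (January has 31).
Feb 2, 1703 → Mar 2, 1703: 28 days (February has 28).
Mar 2, 1703 → Apr 2, 1703: 31 days (March has 31).
Apr 2, 1703 → May 2, 1703: 30 days (April has 30).
May 2, 1703 → Jun 2, 1703: 31 days (May has 31).
Jun 2, 1703 → Jul 2, 1703: 30 days (June has 30).
Jul 2, 1703 → Aug 2, 1703: 31 days (July has 31).
Aug 2, 1703 → Aug 4, 1703: 2 days.
Total: 5022 days.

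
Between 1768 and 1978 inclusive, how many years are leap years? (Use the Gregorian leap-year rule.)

Multiples of 4 in [1768,1978]: 53.
Of those, multiples of 100: 2 (not leap unless ÷400).
Multiples of 400: 0.
Leap years = 53 − 2 + 0 = 51.

51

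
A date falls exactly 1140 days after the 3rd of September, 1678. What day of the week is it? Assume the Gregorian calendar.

Friday

First find the weekday of Sep 3, 1678. Doomsday rule: the anchor day for the 1600s is Tuesday. For year 78: 78÷12 = 6 r 6, and 6÷4 = 1, so 6+6+1 = 13.
Tuesday + 13 ≡ Monday — that's 1678's doomsday.
In September the doomsday date is Sep 5.
Sep 3 is 2 days before Sep 5; 2 mod 7 = 2, so Monday − 2 = Saturday.
1140 mod 7 = 6, so 1140 days after a Saturday is Saturday + 6 = Friday.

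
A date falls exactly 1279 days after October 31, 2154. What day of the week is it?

First find the weekday of Oct 31, 2154. Doomsday rule: the anchor day for the 2100s is Sunday. For year 54: 54÷12 = 4 r 6, and 6÷4 = 1, so 4+6+1 = 11.
Sunday + 11 ≡ Thursday — that's 2154's doomsday.
In October the doomsday date is Oct 10.
Oct 31 is 21 days after Oct 10; 21 mod 7 = 0, so Thursday + 0 = Thursday.
1279 mod 7 = 5, so 1279 days after a Thursday is Thursday + 5 = Tuesday.

Tuesday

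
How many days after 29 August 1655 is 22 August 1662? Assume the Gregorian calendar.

Aug 29, 1655 → Aug 29, 1656: 366 days (Feb 29, 1656 is in that span).
Aug 29, 1656 → Aug 29, 1657: 365 days.
Aug 29, 1657 → Aug 29, 1658: 365 days.
Aug 29, 1658 → Aug 29, 1659: 365 days.
Aug 29, 1659 → Aug 29, 1660: 366 days (Feb 29, 1660 is in that span).
Aug 29, 1660 → Aug 29, 1661: 365 days.
Aug 29, 1661 → Sep 29, 1661: 31 days (August has 31).
Sep 29, 1661 → Oct 29, 1661: 30 days (September has 30).
Oct 29, 1661 → Nov 29, 1661: 31 days (October has 31).
Nov 29, 1661 → Dec 29, 1661: 30 days (November has 30).
Dec 29, 1661 → Jan 29, 1662: 31 days (December has 31).
Jan 29, 1662 → Feb 28, 1662: 30 days (January has 31).
Feb 28, 1662 → Mar 28, 1662: 28 days (February has 28).
Mar 28, 1662 → Apr 28, 1662: 31 days (March has 31).
Apr 28, 1662 → May 28, 1662: 30 days (April has 30).
May 28, 1662 → Jun 28, 1662: 31 days (May has 31).
Jun 28, 1662 → Jul 28, 1662: 30 days (June has 30).
Jul 28, 1662 → Aug 22, 1662: 25 days.
Total: 2550 days.

2550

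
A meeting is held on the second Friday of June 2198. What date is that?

June 1, 2198 is a Friday.
The first Friday is therefore June 1 (same day).
The second Friday is 1 + 1×7 = June 8.

June 8, 2198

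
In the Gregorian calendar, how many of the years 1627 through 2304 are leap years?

164

Multiples of 4 in [1627,2304]: 170.
Of those, multiples of 100: 7 (not leap unless ÷400).
Multiples of 400: 1.
Leap years = 170 − 7 + 1 = 164.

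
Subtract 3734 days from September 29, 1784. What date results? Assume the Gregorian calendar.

July 10, 1774

−366 (one year; includes Feb 29, 1784) → Sep 29, 1783 (3368 left).
−365 (one year) → Sep 29, 1782 (3003 left).
−365 (one year) → Sep 29, 1781 (2638 left).
−365 (one year) → Sep 29, 1780 (2273 left).
−366 (one year; includes Feb 29, 1780) → Sep 29, 1779 (1907 left).
−365 (one year) → Sep 29, 1778 (1542 left).
−365 (one year) → Sep 29, 1777 (1177 left).
−365 (one year) → Sep 29, 1776 (812 left).
−366 (one year; includes Feb 29, 1776) → Sep 29, 1775 (446 left).
−365 (one year) → Sep 29, 1774 (81 left).
−29 → Aug 31, 1774 (end of Aug, 31 days; 52 left).
−31 → Jul 31, 1774 (end of Jul, 31 days; 21 left).
−21 → Jul 10, 1774.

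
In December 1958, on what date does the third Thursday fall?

December 18, 1958

December 1, 1958 is a Monday.
The first Thursday is therefore December 4 (3 days later).
The third Thursday is 4 + 2×7 = December 18.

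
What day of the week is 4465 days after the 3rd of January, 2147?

First find the weekday of Jan 3, 2147. Doomsday rule: the anchor day for the 2100s is Sunday. For year 47: 47÷12 = 3 r 11, and 11÷4 = 2, so 3+11+2 = 16.
Sunday + 16 ≡ Tuesday — that's 2147's doomsday.
In January the doomsday date is Jan 3 (2147 is not a leap year).
Jan 3 is the doomsday itself: Tuesday.
4465 mod 7 = 6, so 4465 days after a Tuesday is Tuesday + 6 = Monday.

Monday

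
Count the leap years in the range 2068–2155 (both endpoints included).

21

Multiples of 4 in [2068,2155]: 22.
Of those, multiples of 100: 1 (not leap unless ÷400).
Multiples of 400: 0.
Leap years = 22 − 1 + 0 = 21.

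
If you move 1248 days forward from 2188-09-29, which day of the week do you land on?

First find the weekday of Sep 29, 2188. Doomsday rule: the anchor day for the 2100s is Sunday. For year 88: 88÷12 = 7 r 4, and 4÷4 = 1, so 7+4+1 = 12.
Sunday + 12 ≡ Friday — that's 2188's doomsday.
In September the doomsday date is Sep 5.
Sep 29 is 24 days after Sep 5; 24 mod 7 = 3, so Friday + 3 = Monday.
1248 mod 7 = 2, so 1248 days after a Monday is Monday + 2 = Wednesday.

Wednesday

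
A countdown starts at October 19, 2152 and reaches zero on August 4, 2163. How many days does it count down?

3941

Oct 19, 2152 → Oct 19, 2153: 365 days.
Oct 19, 2153 → Oct 19, 2154: 365 days.
Oct 19, 2154 → Oct 19, 2155: 365 days.
Oct 19, 2155 → Oct 19, 2156: 366 days (Feb 29, 2156 is in that span).
Oct 19, 2156 → Oct 19, 2157: 365 days.
Oct 19, 2157 → Oct 19, 2158: 365 days.
Oct 19, 2158 → Oct 19, 2159: 365 days.
Oct 19, 2159 → Oct 19, 2160: 366 days (Feb 29, 2160 is in that span).
Oct 19, 2160 → Oct 19, 2161: 365 days.
Oct 19, 2161 → Oct 19, 2162: 365 days.
Oct 19, 2162 → Nov 19, 2162: 31 days (October has 31).
Nov 19, 2162 → Dec 19, 2162: 30 days (November has 30).
Dec 19, 2162 → Jan 19, 2163: 31 days (December has 31).
Jan 19, 2163 → Feb 19, 2163: 31 days (January has 31).
Feb 19, 2163 → Mar 19, 2163: 28 days (February has 28).
Mar 19, 2163 → Apr 19, 2163: 31 days (March has 31).
Apr 19, 2163 → May 19, 2163: 30 days (April has 30).
May 19, 2163 → Jun 19, 2163: 31 days (May has 31).
Jun 19, 2163 → Jul 19, 2163: 30 days (June has 30).
Jul 19, 2163 → Aug 4, 2163: 16 days.
Total: 3941 days.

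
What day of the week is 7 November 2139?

Saturday

Doomsday rule: the anchor day for the 2100s is Sunday. For year 39: 39÷12 = 3 r 3, and 3÷4 = 0, so 3+3+0 = 6.
Sunday + 6 ≡ Saturday — that's 2139's doomsday.
In November the doomsday date is Nov 7.
Nov 7 is the doomsday itself: Saturday.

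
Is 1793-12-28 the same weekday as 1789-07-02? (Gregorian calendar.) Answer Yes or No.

No

From Jul 2, 1789 to Dec 28, 1793 is 1640 days.
1640 mod 7 = 2, so they are different weekdays.
(Jul 2, 1789 is a Thursday; Dec 28, 1793 is a Saturday.)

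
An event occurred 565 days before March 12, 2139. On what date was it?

−365 (one year) → Mar 12, 2138 (200 left).
−12 → Feb 28, 2138 (end of Feb, 28 days; 188 left).
−28 → Jan 31, 2138 (end of Jan, 31 days; 160 left).
−31 → Dec 31, 2137 (end of Dec, 31 days; 129 left).
−31 → Nov 30, 2137 (end of Nov, 30 days; 98 left).
−30 → Oct 31, 2137 (end of Oct, 31 days; 68 left).
−31 → Sep 30, 2137 (end of Sep, 30 days; 37 left).
−30 → Aug 31, 2137 (end of Aug, 31 days; 7 left).
−7 → Aug 24, 2137.

August 24, 2137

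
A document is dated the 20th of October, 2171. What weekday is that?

Doomsday rule: the anchor day for the 2100s is Sunday. For year 71: 71÷12 = 5 r 11, and 11÷4 = 2, so 5+11+2 = 18.
Sunday + 18 ≡ Thursday — that's 2171's doomsday.
In October the doomsday date is Oct 10.
Oct 20 is 10 days after Oct 10; 10 mod 7 = 3, so Thursday + 3 = Sunday.

Sunday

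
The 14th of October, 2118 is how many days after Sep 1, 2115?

1139

Sep 1, 2115 → Sep 1, 2116: 366 days (Feb 29, 2116 is in that span).
Sep 1, 2116 → Sep 1, 2117: 365 days.
Sep 1, 2117 → Sep 1, 2118: 365 days.
Sep 1, 2118 → Oct 1, 2118: 30 days (September has 30).
Oct 1, 2118 → Oct 14, 2118: 13 days.
Total: 1139 days.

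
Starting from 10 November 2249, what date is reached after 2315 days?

March 13, 2256

+365 (one year) → Nov 10, 2250 (1950 left).
+365 (one year) → Nov 10, 2251 (1585 left).
+366 (one year; includes Feb 29, 2252) → Nov 10, 2252 (1219 left).
+365 (one year) → Nov 10, 2253 (854 left).
+365 (one year) → Nov 10, 2254 (489 left).
+365 (one year) → Nov 10, 2255 (124 left).
Nov has 30 days: +21 → Dec 1, 2255 (103 left).
Dec has 31 days: +31 → Jan 1, 2256 (72 left).
Jan has 31 days: +31 → Feb 1, 2256 (41 left).
Feb has 29 days: +29 → Mar 1, 2256 (12 left).
+12 → Mar 13, 2256.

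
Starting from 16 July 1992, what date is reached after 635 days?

April 12, 1994

+365 (one year) → Jul 16, 1993 (270 left).
Jul has 31 days: +16 → Aug 1, 1993 (254 left).
Aug has 31 days: +31 → Sep 1, 1993 (223 left).
Sep has 30 days: +30 → Oct 1, 1993 (193 left).
Oct has 31 days: +31 → Nov 1, 1993 (162 left).
Nov has 30 days: +30 → Dec 1, 1993 (132 left).
Dec has 31 days: +31 → Jan 1, 1994 (101 left).
Jan has 31 days: +31 → Feb 1, 1994 (70 left).
Feb has 28 days: +28 → Mar 1, 1994 (42 left).
Mar has 31 days: +31 → Apr 1, 1994 (11 left).
+11 → Apr 12, 1994.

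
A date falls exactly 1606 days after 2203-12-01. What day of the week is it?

Sunday

Dec 1, 2203 is a Thursday.
1606 mod 7 = 3, so 1606 days after a Thursday is Thursday + 3 = Sunday.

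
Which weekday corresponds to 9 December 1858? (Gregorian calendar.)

Doomsday rule: the anchor day for the 1800s is Friday. For year 58: 58÷12 = 4 r 10, and 10÷4 = 2, so 4+10+2 = 16.
Friday + 16 ≡ Sunday — that's 1858's doomsday.
In December the doomsday date is Dec 12.
Dec 9 is 3 days before Dec 12; 3 mod 7 = 3, so Sunday − 3 = Thursday.

Thursday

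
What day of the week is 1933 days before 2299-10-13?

First find the weekday of Oct 13, 2299. Doomsday rule: the anchor day for the 2200s is Friday. For year 99: 99÷12 = 8 r 3, and 3÷4 = 0, so 8+3+0 = 11.
Friday + 11 ≡ Tuesday — that's 2299's doomsday.
In October the doomsday date is Oct 10.
Oct 13 is 3 days after Oct 10; 3 mod 7 = 3, so Tuesday + 3 = Friday.
1933 mod 7 = 1, so 1933 days before a Friday is Friday − 1 = Thursday.

Thursday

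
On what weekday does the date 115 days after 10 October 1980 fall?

Oct 10, 1980 is a Friday.
115 mod 7 = 3, so 115 days after a Friday is Friday + 3 = Monday.

Monday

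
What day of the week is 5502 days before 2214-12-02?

Friday

First find the weekday of Dec 2, 2214. Doomsday rule: the anchor day for the 2200s is Friday. For year 14: 14÷12 = 1 r 2, and 2÷4 = 0, so 1+2+0 = 3.
Friday + 3 ≡ Monday — that's 2214's doomsday.
In December the doomsday date is Dec 12.
Dec 2 is 10 days before Dec 12; 10 mod 7 = 3, so Monday − 3 = Friday.
5502 mod 7 = 0, so 5502 days before a Friday is Friday − 0 = Friday.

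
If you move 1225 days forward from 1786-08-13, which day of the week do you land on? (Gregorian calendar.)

Aug 13, 1786 is a Sunday.
1225 mod 7 = 0, so 1225 days after a Sunday is Sunday + 0 = Sunday.

Sunday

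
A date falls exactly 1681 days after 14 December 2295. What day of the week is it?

Dec 14, 2295 is a Saturday.
1681 mod 7 = 1, so 1681 days after a Saturday is Saturday + 1 = Sunday.

Sunday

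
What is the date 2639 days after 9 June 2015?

+366 (one year; includes Feb 29, 2016) → Jun 9, 2016 (2273 left).
+365 (one year) → Jun 9, 2017 (1908 left).
+365 (one year) → Jun 9, 2018 (1543 left).
+365 (one year) → Jun 9, 2019 (1178 left).
+366 (one year; includes Feb 29, 2020) → Jun 9, 2020 (812 left).
+365 (one year) → Jun 9, 2021 (447 left).
+365 (one year) → Jun 9, 2022 (82 left).
Jun has 30 days: +22 → Jul 1, 2022 (60 left).
Jul has 31 days: +31 → Aug 1, 2022 (29 left).
+29 → Aug 30, 2022.

August 30, 2022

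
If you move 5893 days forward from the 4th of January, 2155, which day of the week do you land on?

Jan 4, 2155 is a Saturday.
5893 mod 7 = 6, so 5893 days after a Saturday is Saturday + 6 = Friday.

Friday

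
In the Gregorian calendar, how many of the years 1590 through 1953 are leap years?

Multiples of 4 in [1590,1953]: 91.
Of those, multiples of 100: 4 (not leap unless ÷400).
Multiples of 400: 1.
Leap years = 91 − 4 + 1 = 88.

88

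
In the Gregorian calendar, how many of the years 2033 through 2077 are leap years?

Multiples of 4 in [2033,2077]: 11.
Of those, multiples of 100: 0 (not leap unless ÷400).
Multiples of 400: 0.
Leap years = 11 − 0 + 0 = 11.

11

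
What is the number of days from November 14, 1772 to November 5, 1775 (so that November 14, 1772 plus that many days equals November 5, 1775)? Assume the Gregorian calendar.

Nov 14, 1772 → Nov 14, 1773: 365 days.
Nov 14, 1773 → Nov 14, 1774: 365 days.
Nov 14, 1774 → Dec 14, 1774: 30 days (November has 30).
Dec 14, 1774 → Jan 14, 1775: 31 days (December has 31).
Jan 14, 1775 → Feb 14, 1775: 31 days (January has 31).
Feb 14, 1775 → Mar 14, 1775: 28 days (February has 28).
Mar 14, 1775 → Apr 14, 1775: 31 days (March has 31).
Apr 14, 1775 → May 14, 1775: 30 days (April has 30).
May 14, 1775 → Jun 14, 1775: 31 days (May has 31).
Jun 14, 1775 → Jul 14, 1775: 30 days (June has 30).
Jul 14, 1775 → Aug 14, 1775: 31 days (July has 31).
Aug 14, 1775 → Sep 14, 1775: 31 days (August has 31).
Sep 14, 1775 → Oct 14, 1775: 30 days (September has 30).
Oct 14, 1775 → Nov 5, 1775: 22 days.
Total: 1086 days.

1086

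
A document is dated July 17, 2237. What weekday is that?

Monday

Doomsday rule: the anchor day for the 2200s is Friday. For year 37: 37÷12 = 3 r 1, and 1÷4 = 0, so 3+1+0 = 4.
Friday + 4 ≡ Tuesday — that's 2237's doomsday.
In July the doomsday date is Jul 11.
Jul 17 is 6 days after Jul 11; 6 mod 7 = 6, so Tuesday + 6 = Monday.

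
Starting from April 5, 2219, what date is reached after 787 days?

+366 (one year; includes Feb 29, 2220) → Apr 5, 2220 (421 left).
+365 (one year) → Apr 5, 2221 (56 left).
Apr has 30 days: +26 → May 1, 2221 (30 left).
+30 → May 31, 2221.

May 31, 2221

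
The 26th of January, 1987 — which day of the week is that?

Monday

January 1, 1987 is a Thursday.
Jan 1, 1987 → Jan 26, 1987: 25 days.
Total: 25 days.
25 mod 7 = 4, so Thursday + 4 = Monday.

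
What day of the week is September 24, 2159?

Monday

Doomsday rule: the anchor day for the 2100s is Sunday. For year 59: 59÷12 = 4 r 11, and 11÷4 = 2, so 4+11+2 = 17.
Sunday + 17 ≡ Wednesday — that's 2159's doomsday.
In September the doomsday date is Sep 5.
Sep 24 is 19 days after Sep 5; 19 mod 7 = 5, so Wednesday + 5 = Monday.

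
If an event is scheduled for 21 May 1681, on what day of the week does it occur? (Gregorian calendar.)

Doomsday rule: the anchor day for the 1600s is Tuesday. For year 81: 81÷12 = 6 r 9, and 9÷4 = 2, so 6+9+2 = 17.
Tuesday + 17 ≡ Friday — that's 1681's doomsday.
In May the doomsday date is May 9.
May 21 is 12 days after May 9; 12 mod 7 = 5, so Friday + 5 = Wednesday.

Wednesday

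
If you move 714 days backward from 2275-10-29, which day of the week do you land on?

Oct 29, 2275 is a Friday.
714 mod 7 = 0, so 714 days before a Friday is Friday − 0 = Friday.

Friday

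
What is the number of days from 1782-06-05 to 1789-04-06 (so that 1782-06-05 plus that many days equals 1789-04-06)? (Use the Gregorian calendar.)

Jun 5, 1782 → Jun 5, 1783: 365 days.
Jun 5, 1783 → Jun 5, 1784: 366 days (Feb 29, 1784 is in that span).
Jun 5, 1784 → Jun 5, 1785: 365 days.
Jun 5, 1785 → Jun 5, 1786: 365 days.
Jun 5, 1786 → Jun 5, 1787: 365 days.
Jun 5, 1787 → Jun 5, 1788: 366 days (Feb 29, 1788 is in that span).
Jun 5, 1788 → Jul 5, 1788: 30 days (June has 30).
Jul 5, 1788 → Aug 5, 1788: 31 days (July has 31).
Aug 5, 1788 → Sep 5, 1788: 31 days (August has 31).
Sep 5, 1788 → Oct 5, 1788: 30 days (September has 30).
Oct 5, 1788 → Nov 5, 1788: 31 days (October has 31).
Nov 5, 1788 → Dec 5, 1788: 30 days (November has 30).
Dec 5, 1788 → Jan 5, 1789: 31 days (December has 31).
Jan 5, 1789 → Feb 5, 1789: 31 days (January has 31).
Feb 5, 1789 → Mar 5, 1789: 28 days (February has 28).
Mar 5, 1789 → Apr 5, 1789: 31 days (March has 31).
Apr 5, 1789 → Apr 6, 1789: 1 days.
Total: 2497 days.

2497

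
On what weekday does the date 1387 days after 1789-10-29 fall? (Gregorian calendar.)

Friday

Oct 29, 1789 is a Thursday.
1387 mod 7 = 1, so 1387 days after a Thursday is Thursday + 1 = Friday.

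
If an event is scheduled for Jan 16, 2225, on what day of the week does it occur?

Doomsday rule: the anchor day for the 2200s is Friday. For year 25: 25÷12 = 2 r 1, and 1÷4 = 0, so 2+1+0 = 3.
Friday + 3 ≡ Monday — that's 2225's doomsday.
In January the doomsday date is Jan 3 (2225 is not a leap year).
Jan 16 is 13 days after Jan 3; 13 mod 7 = 6, so Monday + 6 = Sunday.

Sunday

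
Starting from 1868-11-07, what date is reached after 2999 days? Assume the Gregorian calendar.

January 23, 1877

+365 (one year) → Nov 7, 1869 (2634 left).
+365 (one year) → Nov 7, 1870 (2269 left).
+365 (one year) → Nov 7, 1871 (1904 left).
+366 (one year; includes Feb 29, 1872) → Nov 7, 1872 (1538 left).
+365 (one year) → Nov 7, 1873 (1173 left).
+365 (one year) → Nov 7, 1874 (808 left).
+365 (one year) → Nov 7, 1875 (443 left).
+366 (one year; includes Feb 29, 1876) → Nov 7, 1876 (77 left).
Nov has 30 days: +24 → Dec 1, 1876 (53 left).
Dec has 31 days: +31 → Jan 1, 1877 (22 left).
+22 → Jan 23, 1877.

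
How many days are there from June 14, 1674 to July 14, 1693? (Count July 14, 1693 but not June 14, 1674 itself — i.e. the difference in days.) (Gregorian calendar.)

6970

Jun 14, 1674 → Jun 14, 1675: 365 days.
Jun 14, 1675 → Jun 14, 1676: 366 days (Feb 29, 1676 is in that span).
Jun 14, 1676 → Jun 14, 1677: 365 days.
Jun 14, 1677 → Jun 14, 1678: 365 days.
Jun 14, 1678 → Jun 14, 1679: 365 days.
Jun 14, 1679 → Jun 14, 1680: 366 days (Feb 29, 1680 is in that span).
Jun 14, 1680 → Jun 14, 1681: 365 days.
Jun 14, 1681 → Jun 14, 1682: 365 days.
Jun 14, 1682 → Jun 14, 1683: 365 days.
Jun 14, 1683 → Jun 14, 1684: 366 days (Feb 29, 1684 is in that span).
Jun 14, 1684 → Jun 14, 1685: 365 days.
Jun 14, 1685 → Jun 14, 1686: 365 days.
Jun 14, 1686 → Jun 14, 1687: 365 days.
Jun 14, 1687 → Jun 14, 1688: 366 days (Feb 29, 1688 is in that span).
Jun 14, 1688 → Jun 14, 1689: 365 days.
Jun 14, 1689 → Jun 14, 1690: 365 days.
Jun 14, 1690 → Jun 14, 1691: 365 days.
Jun 14, 1691 → Jun 14, 1692: 366 days (Feb 29, 1692 is in that span).
Jun 14, 1692 → Jul 14, 1692: 30 days (June has 30).
Jul 14, 1692 → Aug 14, 1692: 31 days (July has 31).
Aug 14, 1692 → Sep 14, 1692: 31 days (August has 31).
Sep 14, 1692 → Oct 14, 1692: 30 days (September has 30).
Oct 14, 1692 → Nov 14, 1692: 31 days (October has 31).
Nov 14, 1692 → Dec 14, 1692: 30 days (November has 30).
Dec 14, 1692 → Jan 14, 1693: 31 days (December has 31).
Jan 14, 1693 → Feb 14, 1693: 31 days (January has 31).
Feb 14, 1693 → Mar 14, 1693: 28 days (February has 28).
Mar 14, 1693 → Apr 14, 1693: 31 days (March has 31).
Apr 14, 1693 → May 14, 1693: 30 days (April has 30).
May 14, 1693 → Jun 14, 1693: 31 days (May has 31).
Jun 14, 1693 → Jul 14, 1693: 30 days.
Total: 6970 days.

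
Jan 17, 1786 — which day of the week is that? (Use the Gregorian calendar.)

Tuesday

Doomsday rule: the anchor day for the 1700s is Sunday. For year 86: 86÷12 = 7 r 2, and 2÷4 = 0, so 7+2+0 = 9.
Sunday + 9 ≡ Tuesday — that's 1786's doomsday.
In January the doomsday date is Jan 3 (1786 is not a leap year).
Jan 17 is 14 days after Jan 3; 14 mod 7 = 0, so Tuesday + 0 = Tuesday.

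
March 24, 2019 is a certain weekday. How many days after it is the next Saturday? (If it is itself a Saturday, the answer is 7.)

6

Mar 24, 2019 is a Sunday.
From Sunday to the next Saturday is 6 days.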